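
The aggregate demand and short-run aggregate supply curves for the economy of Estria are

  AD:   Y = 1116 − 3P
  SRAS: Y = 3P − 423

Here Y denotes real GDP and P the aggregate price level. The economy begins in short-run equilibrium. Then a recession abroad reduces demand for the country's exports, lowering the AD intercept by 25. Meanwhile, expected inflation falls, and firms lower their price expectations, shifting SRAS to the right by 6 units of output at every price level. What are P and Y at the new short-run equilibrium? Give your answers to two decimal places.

P = 251.33, Y = 337.00

After both shocks: AD is Y = 1091 − 3P and SRAS is Y = 3P − 417.
Setting them equal: 1508 = 6P, so P = 251.33.
Substituting into AD, Y = 337.00.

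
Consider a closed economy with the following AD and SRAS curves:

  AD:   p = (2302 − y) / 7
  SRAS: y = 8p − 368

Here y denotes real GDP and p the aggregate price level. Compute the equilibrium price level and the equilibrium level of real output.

p = 178, y = 1056

Rearrange AD to y = 2302 − 7p.
Set AD = SRAS: 2302 − 7p = 8p − 368, so 2670 = 15p and p = 178.
Then y = 2302 − 7·178 = 1056.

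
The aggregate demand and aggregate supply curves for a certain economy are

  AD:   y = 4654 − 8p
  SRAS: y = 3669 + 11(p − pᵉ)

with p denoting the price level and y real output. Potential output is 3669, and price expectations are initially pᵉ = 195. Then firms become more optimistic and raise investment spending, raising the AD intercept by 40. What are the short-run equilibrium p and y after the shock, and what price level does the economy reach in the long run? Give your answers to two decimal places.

AD shifts right: new AD is y = 4694 − 8p. With pᵉ = 195, SRAS is y = 1524 + 11p.
Short run: 4694 − 8p = 1524 + 11p gives 3170 = 19p, so p = 166.84 and y = 4694 − 8p = 3359.26.
y = 3359.26 is below potential 3669; expectations adjust and SRAS shifts right until y = 3669.
Long run: on the new AD curve, 3669 = 4694 − 8p gives p = 128.13.

Short run: p = 166.84, y = 3359.26. Long run: p = 128.13.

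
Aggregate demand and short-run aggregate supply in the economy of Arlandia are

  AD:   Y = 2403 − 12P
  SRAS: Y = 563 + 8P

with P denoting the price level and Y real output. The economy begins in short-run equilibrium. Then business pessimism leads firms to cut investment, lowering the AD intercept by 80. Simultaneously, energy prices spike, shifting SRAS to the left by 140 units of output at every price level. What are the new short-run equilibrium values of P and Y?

After both shocks: AD is Y = 2323 − 12P and SRAS is Y = 423 + 8P.
Setting them equal: 1900 = 20P, so P = 95.
Y = 2323 − 12·95 = 1183.

P = 95, Y = 1183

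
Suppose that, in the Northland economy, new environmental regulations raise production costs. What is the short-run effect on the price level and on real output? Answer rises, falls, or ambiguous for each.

This is an adverse supply shock: SRAS shifts left.
Moving along the downward-sloping AD curve, P rises and Y falls.

Price level: rises; output: falls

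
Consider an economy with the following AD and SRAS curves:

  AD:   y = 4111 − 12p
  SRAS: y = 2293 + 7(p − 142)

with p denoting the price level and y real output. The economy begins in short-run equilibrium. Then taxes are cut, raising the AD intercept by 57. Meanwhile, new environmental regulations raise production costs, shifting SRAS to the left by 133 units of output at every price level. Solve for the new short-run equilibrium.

p = 158, y = 2272

After both shocks: AD is y = 4168 − 12p and SRAS is y = 1166 + 7p.
Setting them equal: 3002 = 19p, so p = 158.
y = 4168 − 12·158 = 2272.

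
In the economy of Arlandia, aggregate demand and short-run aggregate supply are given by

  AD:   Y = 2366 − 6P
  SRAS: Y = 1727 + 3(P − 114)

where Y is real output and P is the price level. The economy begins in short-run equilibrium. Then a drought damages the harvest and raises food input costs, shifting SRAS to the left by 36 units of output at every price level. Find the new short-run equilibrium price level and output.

This is a negative supply shock: SRAS shifts left.
New SRAS: Y = 1349 + 3P.
Set AD = SRAS: 2366 − 6P = 1349 + 3P, so 1017 = 9P and P = 113.
Y = 2366 − 6·113 = 1688.

P = 113, Y = 1688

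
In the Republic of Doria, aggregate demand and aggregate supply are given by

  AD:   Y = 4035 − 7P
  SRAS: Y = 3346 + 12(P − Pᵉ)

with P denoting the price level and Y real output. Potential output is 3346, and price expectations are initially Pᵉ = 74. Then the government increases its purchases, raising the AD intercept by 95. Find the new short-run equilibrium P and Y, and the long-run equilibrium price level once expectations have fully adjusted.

Short run: P = 88, Y = 3514. Long run: P = 112.

AD shifts right: new AD is Y = 4130 − 7P. With Pᵉ = 74, SRAS is Y = 2458 + 12P.
Short run: 4130 − 7P = 2458 + 12P gives 1672 = 19P, so P = 88 and Y = 4130 − 7·88 = 3514.
Y = 3514 is above potential 3346; expectations adjust and SRAS shifts left until Y = 3346.
Long run: on the new AD curve, 3346 = 4130 − 7P gives P = 112.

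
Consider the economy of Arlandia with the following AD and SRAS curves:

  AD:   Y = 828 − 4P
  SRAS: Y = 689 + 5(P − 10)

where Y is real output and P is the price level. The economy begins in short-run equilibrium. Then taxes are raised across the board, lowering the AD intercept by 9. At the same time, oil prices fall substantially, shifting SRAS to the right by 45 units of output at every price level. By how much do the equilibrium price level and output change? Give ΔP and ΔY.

ΔP = -6, ΔY = +15

After both shocks: AD is Y = 819 − 4P and SRAS is Y = 684 + 5P.
Setting them equal: 135 = 9P, so P = 15.
Y = 819 − 4·15 = 759.
Initially P = 21, Y = 744, so ΔP = -6 and ΔY = +15.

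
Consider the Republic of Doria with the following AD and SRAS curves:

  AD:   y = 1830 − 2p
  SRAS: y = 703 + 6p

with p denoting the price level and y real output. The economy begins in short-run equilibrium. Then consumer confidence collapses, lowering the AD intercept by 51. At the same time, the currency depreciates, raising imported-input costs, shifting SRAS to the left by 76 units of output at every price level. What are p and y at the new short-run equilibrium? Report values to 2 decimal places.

p = 144.00, y = 1491.00

After both shocks: AD is y = 1779 − 2p and SRAS is y = 627 + 6p.
Setting them equal: 1152 = 8p, so p = 144.00.
Substituting into AD, y = 1491.00.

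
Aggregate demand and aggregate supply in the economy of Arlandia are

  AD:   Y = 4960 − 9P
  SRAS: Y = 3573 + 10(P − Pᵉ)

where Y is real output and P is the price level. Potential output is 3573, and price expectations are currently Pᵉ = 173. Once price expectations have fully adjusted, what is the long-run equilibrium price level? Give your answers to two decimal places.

Short run: with Pᵉ = 173, SRAS is Y = 1843 + 10P. Setting AD = SRAS gives 3117 = 19P, so P = 164.05 and Y = 4960 − 9P = 3483.53.
Output 3483.53 is below potential 3573, so over time expected prices fall and SRAS shifts right until Y returns to 3573.
Long run: Y = 3573 on the AD curve gives 3573 = 4960 − 9P, so P = 154.11.

Long-run P = 154.11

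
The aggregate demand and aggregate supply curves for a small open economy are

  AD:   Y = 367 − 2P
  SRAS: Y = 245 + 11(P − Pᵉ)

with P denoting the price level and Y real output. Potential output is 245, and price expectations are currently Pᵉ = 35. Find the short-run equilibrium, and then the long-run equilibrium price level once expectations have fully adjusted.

Short run: P = 39, Y = 289. Long run: P = 61.

Short run: with Pᵉ = 35, SRAS is Y = 11P − 140. Setting AD = SRAS gives 507 = 13P, so P = 39 and Y = 367 − 2·39 = 289.
Output 289 is above potential 245, so over time expected prices rise and SRAS shifts left until Y returns to 245.
Long run: Y = 245 on the AD curve gives 245 = 367 − 2P, so P = 61.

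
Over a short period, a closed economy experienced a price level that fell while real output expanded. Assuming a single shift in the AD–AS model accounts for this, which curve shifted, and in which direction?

SRAS shifted right

P fell and Y rose. An AD shift moves P and Y in the same direction; an SRAS shift moves them in opposite directions.
Here P and Y moved in opposite directions, so the SRAS curve shifted.
Since Y rose, SRAS shifted right.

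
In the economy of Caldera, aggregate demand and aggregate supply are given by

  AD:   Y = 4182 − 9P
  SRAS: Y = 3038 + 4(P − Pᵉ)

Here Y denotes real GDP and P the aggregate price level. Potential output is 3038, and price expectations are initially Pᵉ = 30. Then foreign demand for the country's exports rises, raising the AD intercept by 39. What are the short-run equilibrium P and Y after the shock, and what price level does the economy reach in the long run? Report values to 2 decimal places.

AD shifts right: new AD is Y = 4221 − 9P. With Pᵉ = 30, SRAS is Y = 2918 + 4P.
Short run: 4221 − 9P = 2918 + 4P gives 1303 = 13P, so P = 100.23 and Y = 4221 − 9P = 3318.92.
Y = 3318.92 is above potential 3038; expectations adjust and SRAS shifts left until Y = 3038.
Long run: on the new AD curve, 3038 = 4221 − 9P gives P = 131.44.

Short run: P = 100.23, Y = 3318.92. Long run: P = 131.44.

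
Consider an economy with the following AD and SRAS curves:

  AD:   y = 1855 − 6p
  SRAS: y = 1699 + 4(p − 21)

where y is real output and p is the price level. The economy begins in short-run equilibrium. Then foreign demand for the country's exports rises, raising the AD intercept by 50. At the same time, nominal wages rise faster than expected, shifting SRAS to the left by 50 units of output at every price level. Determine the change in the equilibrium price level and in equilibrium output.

Δp = +10, Δy = -10

After both shocks: AD is y = 1905 − 6p and SRAS is y = 1565 + 4p.
Setting them equal: 340 = 10p, so p = 34.
y = 1905 − 6·34 = 1701.
Initially p = 24, y = 1711, so Δp = +10 and Δy = -10.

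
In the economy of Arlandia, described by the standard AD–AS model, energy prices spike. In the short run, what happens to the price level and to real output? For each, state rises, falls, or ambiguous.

Price level: rises; output: falls

This is an adverse supply shock: SRAS shifts left.
Moving along the downward-sloping AD curve, P rises and Y falls.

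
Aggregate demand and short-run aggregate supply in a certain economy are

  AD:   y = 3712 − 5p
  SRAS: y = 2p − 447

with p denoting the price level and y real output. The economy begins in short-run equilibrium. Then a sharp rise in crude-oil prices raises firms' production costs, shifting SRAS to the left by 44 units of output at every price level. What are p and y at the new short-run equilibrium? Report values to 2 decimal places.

p = 600.43, y = 709.86

This is a negative supply shock: SRAS shifts left.
New SRAS: y = 2p − 491.
Set AD = SRAS: 3712 − 5p = 2p − 491, so 4203 = 7p and p = 600.43.
Substituting into AD, y = 709.86.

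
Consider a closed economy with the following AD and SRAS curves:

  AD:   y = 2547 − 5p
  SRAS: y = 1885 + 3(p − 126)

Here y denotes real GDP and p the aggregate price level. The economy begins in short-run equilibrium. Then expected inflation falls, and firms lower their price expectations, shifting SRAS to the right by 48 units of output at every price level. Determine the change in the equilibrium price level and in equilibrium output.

Δp = -6, Δy = +30

This is a positive supply shock: SRAS shifts right.
New SRAS: y = 1555 + 3p.
Set AD = SRAS: 2547 − 5p = 1555 + 3p, so 992 = 8p and p = 124.
y = 2547 − 5·124 = 1927.
Initially p = 130, y = 1897, so Δp = -6 and Δy = +30.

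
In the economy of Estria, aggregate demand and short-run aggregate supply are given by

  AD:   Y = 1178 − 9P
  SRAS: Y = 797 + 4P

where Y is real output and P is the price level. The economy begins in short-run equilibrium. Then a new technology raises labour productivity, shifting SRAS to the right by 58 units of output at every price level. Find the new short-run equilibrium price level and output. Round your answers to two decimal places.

P = 24.85, Y = 954.38

This is a positive supply shock: SRAS shifts right.
New SRAS: Y = 855 + 4P.
Set AD = SRAS: 1178 − 9P = 855 + 4P, so 323 = 13P and P = 24.85.
Substituting into AD, Y = 954.38.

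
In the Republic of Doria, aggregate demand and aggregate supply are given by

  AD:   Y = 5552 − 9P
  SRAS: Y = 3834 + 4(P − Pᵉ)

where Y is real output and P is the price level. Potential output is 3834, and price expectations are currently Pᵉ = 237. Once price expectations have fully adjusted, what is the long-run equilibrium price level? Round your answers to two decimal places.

Short run: with Pᵉ = 237, SRAS is Y = 2886 + 4P. Setting AD = SRAS gives 2666 = 13P, so P = 205.08 and Y = 5552 − 9P = 3706.31.
Output 3706.31 is below potential 3834, so over time expected prices fall and SRAS shifts right until Y returns to 3834.
Long run: Y = 3834 on the AD curve gives 3834 = 5552 − 9P, so P = 190.89.

Long-run P = 190.89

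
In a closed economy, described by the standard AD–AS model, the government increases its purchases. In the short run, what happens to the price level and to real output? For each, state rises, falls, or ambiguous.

This is a positive demand shock: AD shifts right.
Moving along the upward-sloping SRAS curve, P rises and Y rises.

Price level: rises; output: rises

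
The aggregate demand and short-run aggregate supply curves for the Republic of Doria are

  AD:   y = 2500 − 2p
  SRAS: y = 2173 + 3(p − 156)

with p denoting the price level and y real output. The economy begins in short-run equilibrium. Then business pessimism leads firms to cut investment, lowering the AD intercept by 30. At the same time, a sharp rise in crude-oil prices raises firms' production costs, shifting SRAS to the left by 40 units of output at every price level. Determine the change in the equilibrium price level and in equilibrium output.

Δp = +2, Δy = -34

After both shocks: AD is y = 2470 − 2p and SRAS is y = 1665 + 3p.
Setting them equal: 805 = 5p, so p = 161.
y = 2470 − 2·161 = 2148.
Initially p = 159, y = 2182, so Δp = +2 and Δy = -34.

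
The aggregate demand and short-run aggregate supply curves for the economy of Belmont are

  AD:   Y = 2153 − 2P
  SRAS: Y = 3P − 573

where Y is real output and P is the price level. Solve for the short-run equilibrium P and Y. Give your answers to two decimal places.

Set AD = SRAS: 2153 − 2P = 3P − 573, so 2726 = 5P and P = 545.20.
Substituting into AD, Y = 2153 − 2P = 1062.60.

P = 545.20, Y = 1062.60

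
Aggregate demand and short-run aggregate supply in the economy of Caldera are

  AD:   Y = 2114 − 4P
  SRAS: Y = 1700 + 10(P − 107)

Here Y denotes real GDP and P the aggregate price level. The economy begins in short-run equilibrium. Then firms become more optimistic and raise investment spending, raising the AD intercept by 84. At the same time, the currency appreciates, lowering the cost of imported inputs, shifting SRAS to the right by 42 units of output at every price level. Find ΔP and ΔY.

ΔP = +3, ΔY = +72

After both shocks: AD is Y = 2198 − 4P and SRAS is Y = 672 + 10P.
Setting them equal: 1526 = 14P, so P = 109.
Y = 2198 − 4·109 = 1762.
Initially P = 106, Y = 1690, so ΔP = +3 and ΔY = +72.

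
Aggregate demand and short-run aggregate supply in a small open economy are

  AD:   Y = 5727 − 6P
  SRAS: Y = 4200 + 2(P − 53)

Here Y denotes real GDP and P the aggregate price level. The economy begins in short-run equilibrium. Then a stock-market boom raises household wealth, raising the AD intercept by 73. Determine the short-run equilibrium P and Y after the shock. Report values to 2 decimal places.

This is a positive demand shock: AD shifts right.
New AD: Y = 5800 − 6P.
SRAS can be written Y = 4094 + 2P.
Set AD = SRAS: 5800 − 6P = 4094 + 2P, so 1706 = 8P and P = 213.25.
Substituting into AD, Y = 4520.50.

P = 213.25, Y = 4520.50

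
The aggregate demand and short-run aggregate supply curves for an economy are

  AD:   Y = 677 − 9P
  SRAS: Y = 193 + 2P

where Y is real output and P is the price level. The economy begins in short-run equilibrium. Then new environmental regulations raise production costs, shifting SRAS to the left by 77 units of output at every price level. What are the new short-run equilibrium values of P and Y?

P = 51, Y = 218

This is a negative supply shock: SRAS shifts left.
New SRAS: Y = 116 + 2P.
Set AD = SRAS: 677 − 9P = 116 + 2P, so 561 = 11P and P = 51.
Y = 677 − 9·51 = 218.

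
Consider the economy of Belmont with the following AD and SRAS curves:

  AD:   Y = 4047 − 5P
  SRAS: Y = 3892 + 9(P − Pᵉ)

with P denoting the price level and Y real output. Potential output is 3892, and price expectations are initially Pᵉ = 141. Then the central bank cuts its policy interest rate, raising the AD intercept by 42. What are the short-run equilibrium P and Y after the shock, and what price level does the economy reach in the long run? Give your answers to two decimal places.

AD shifts right: new AD is Y = 4089 − 5P. With Pᵉ = 141, SRAS is Y = 2623 + 9P.
Short run: 4089 − 5P = 2623 + 9P gives 1466 = 14P, so P = 104.71 and Y = 4089 − 5P = 3565.43.
Y = 3565.43 is below potential 3892; expectations adjust and SRAS shifts right until Y = 3892.
Long run: on the new AD curve, 3892 = 4089 − 5P gives P = 39.40.

Short run: P = 104.71, Y = 3565.43. Long run: P = 39.40.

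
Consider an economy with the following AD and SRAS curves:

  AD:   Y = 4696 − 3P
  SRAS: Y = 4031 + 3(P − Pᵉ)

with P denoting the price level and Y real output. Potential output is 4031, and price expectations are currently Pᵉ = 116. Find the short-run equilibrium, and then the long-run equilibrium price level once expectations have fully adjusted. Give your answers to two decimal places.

Short run: P = 168.83, Y = 4189.50. Long run: P = 221.67.

Short run: with Pᵉ = 116, SRAS is Y = 3683 + 3P. Setting AD = SRAS gives 1013 = 6P, so P = 168.83 and Y = 4696 − 3P = 4189.50.
Output 4189.50 is above potential 4031, so over time expected prices rise and SRAS shifts left until Y returns to 4031.
Long run: Y = 4031 on the AD curve gives 4031 = 4696 − 3P, so P = 221.67.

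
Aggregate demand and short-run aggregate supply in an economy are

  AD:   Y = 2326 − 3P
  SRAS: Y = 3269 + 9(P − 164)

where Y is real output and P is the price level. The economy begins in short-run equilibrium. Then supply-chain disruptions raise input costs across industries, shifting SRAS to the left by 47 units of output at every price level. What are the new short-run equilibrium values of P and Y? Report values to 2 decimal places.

This is a negative supply shock: SRAS shifts left.
New SRAS: Y = 1746 + 9P.
Set AD = SRAS: 2326 − 3P = 1746 + 9P, so 580 = 12P and P = 48.33.
Substituting into AD, Y = 2181.00.

P = 48.33, Y = 2181.00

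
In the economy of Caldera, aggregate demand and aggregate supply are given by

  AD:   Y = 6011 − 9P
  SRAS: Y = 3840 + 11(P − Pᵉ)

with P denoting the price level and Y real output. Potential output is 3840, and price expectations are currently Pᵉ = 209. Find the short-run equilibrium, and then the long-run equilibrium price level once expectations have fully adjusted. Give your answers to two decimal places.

Short run: P = 223.50, Y = 3999.50. Long run: P = 241.22.

Short run: with Pᵉ = 209, SRAS is Y = 1541 + 11P. Setting AD = SRAS gives 4470 = 20P, so P = 223.50 and Y = 6011 − 9P = 3999.50.
Output 3999.50 is above potential 3840, so over time expected prices rise and SRAS shifts left until Y returns to 3840.
Long run: Y = 3840 on the AD curve gives 3840 = 6011 − 9P, so P = 241.22.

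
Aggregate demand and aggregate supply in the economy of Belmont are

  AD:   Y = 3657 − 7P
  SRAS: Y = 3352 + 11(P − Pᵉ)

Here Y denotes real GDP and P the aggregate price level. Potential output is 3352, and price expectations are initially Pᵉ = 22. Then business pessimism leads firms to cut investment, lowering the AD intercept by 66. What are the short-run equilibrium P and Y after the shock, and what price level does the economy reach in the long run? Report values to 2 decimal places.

AD shifts left: new AD is Y = 3591 − 7P. With Pᵉ = 22, SRAS is Y = 3110 + 11P.
Short run: 3591 − 7P = 3110 + 11P gives 481 = 18P, so P = 26.72 and Y = 3591 − 7P = 3403.94.
Y = 3403.94 is above potential 3352; expectations adjust and SRAS shifts left until Y = 3352.
Long run: on the new AD curve, 3352 = 3591 − 7P gives P = 34.14.

Short run: P = 26.72, Y = 3403.94. Long run: P = 34.14.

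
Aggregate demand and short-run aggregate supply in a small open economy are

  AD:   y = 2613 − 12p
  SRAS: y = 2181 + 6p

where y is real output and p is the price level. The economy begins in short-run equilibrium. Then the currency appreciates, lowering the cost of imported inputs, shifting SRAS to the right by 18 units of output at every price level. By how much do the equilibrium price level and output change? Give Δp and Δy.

This is a positive supply shock: SRAS shifts right.
New SRAS: y = 2199 + 6p.
Set AD = SRAS: 2613 − 12p = 2199 + 6p, so 414 = 18p and p = 23.
y = 2613 − 12·23 = 2337.
Initially p = 24, y = 2325, so Δp = -1 and Δy = +12.

Δp = -1, Δy = +12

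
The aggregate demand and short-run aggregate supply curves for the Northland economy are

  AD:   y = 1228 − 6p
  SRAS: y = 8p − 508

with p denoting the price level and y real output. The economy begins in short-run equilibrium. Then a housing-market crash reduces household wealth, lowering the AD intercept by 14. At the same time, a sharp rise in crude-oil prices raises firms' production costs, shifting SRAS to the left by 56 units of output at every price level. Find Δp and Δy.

Δp = +3, Δy = -32

After both shocks: AD is y = 1214 − 6p and SRAS is y = 8p − 564.
Setting them equal: 1778 = 14p, so p = 127.
y = 1214 − 6·127 = 452.
Initially p = 124, y = 484, so Δp = +3 and Δy = -32.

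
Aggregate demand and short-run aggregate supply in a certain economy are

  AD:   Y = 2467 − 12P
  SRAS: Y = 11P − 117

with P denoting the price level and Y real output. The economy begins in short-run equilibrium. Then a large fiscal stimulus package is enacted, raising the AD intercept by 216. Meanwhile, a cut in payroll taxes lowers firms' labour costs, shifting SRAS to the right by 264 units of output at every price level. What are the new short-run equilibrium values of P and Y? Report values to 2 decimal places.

After both shocks: AD is Y = 2683 − 12P and SRAS is Y = 147 + 11P.
Setting them equal: 2536 = 23P, so P = 110.26.
Substituting into AD, Y = 1359.87.

P = 110.26, Y = 1359.87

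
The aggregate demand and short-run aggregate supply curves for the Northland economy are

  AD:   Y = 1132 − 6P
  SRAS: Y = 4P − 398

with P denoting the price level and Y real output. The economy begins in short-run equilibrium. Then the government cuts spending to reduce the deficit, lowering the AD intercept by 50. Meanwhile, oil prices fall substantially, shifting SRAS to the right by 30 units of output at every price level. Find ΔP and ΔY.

After both shocks: AD is Y = 1082 − 6P and SRAS is Y = 4P − 368.
Setting them equal: 1450 = 10P, so P = 145.
Y = 1082 − 6·145 = 212.
Initially P = 153, Y = 214, so ΔP = -8 and ΔY = -2.

ΔP = -8, ΔY = -2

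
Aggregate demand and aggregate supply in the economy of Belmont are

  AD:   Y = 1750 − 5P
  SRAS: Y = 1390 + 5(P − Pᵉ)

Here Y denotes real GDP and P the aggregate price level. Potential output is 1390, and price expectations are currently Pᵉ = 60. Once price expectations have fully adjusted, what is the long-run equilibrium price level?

Long-run P = 72

Short run: with Pᵉ = 60, SRAS is Y = 1090 + 5P. Setting AD = SRAS gives 660 = 10P, so P = 66 and Y = 1750 − 5·66 = 1420.
Output 1420 is above potential 1390, so over time expected prices rise and SRAS shifts left until Y returns to 1390.
Long run: Y = 1390 on the AD curve gives 1390 = 1750 − 5P, so P = 72.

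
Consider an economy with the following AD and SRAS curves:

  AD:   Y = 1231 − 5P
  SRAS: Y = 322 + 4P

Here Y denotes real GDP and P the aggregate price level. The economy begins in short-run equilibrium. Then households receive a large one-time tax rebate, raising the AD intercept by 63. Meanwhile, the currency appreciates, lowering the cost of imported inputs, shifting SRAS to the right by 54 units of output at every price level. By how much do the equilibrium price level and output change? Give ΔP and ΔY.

After both shocks: AD is Y = 1294 − 5P and SRAS is Y = 376 + 4P.
Setting them equal: 918 = 9P, so P = 102.
Y = 1294 − 5·102 = 784.
Initially P = 101, Y = 726, so ΔP = +1 and ΔY = +58.

ΔP = +1, ΔY = +58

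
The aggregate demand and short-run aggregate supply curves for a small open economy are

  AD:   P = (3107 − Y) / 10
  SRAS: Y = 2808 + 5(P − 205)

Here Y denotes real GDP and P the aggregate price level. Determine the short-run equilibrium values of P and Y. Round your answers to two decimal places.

Write SRAS as Y = 2808 + 5P − 1025 = 1783 + 5P.
Rearrange AD to Y = 3107 − 10P.
Set AD = SRAS: 3107 − 10P = 1783 + 5P, so 1324 = 15P and P = 88.27.
Substituting into AD, Y = 3107 − 10P = 2224.33.

P = 88.27, Y = 2224.33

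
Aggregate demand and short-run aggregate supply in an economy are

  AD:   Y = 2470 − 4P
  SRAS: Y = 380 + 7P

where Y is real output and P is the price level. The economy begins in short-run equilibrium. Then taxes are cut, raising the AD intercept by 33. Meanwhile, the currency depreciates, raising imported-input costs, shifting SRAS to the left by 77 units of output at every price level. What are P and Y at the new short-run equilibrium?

P = 200, Y = 1703

After both shocks: AD is Y = 2503 − 4P and SRAS is Y = 303 + 7P.
Setting them equal: 2200 = 11P, so P = 200.
Y = 2503 − 4·200 = 1703.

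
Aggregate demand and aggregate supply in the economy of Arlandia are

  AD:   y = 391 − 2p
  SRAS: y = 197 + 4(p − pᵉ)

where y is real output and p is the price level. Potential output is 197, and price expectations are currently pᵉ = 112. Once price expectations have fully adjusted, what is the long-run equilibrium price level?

Long-run p = 97

Short run: with pᵉ = 112, SRAS is y = 4p − 251. Setting AD = SRAS gives 642 = 6p, so p = 107 and y = 391 − 2·107 = 177.
Output 177 is below potential 197, so over time expected prices fall and SRAS shifts right until y returns to 197.
Long run: y = 197 on the AD curve gives 197 = 391 − 2p, so p = 97.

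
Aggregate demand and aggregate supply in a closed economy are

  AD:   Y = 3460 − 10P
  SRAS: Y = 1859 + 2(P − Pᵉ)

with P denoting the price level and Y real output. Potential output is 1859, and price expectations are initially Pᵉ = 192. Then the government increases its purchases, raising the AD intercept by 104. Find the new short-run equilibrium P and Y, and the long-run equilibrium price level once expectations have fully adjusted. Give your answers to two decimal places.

AD shifts right: new AD is Y = 3564 − 10P. With Pᵉ = 192, SRAS is Y = 1475 + 2P.
Short run: 3564 − 10P = 1475 + 2P gives 2089 = 12P, so P = 174.08 and Y = 3564 − 10P = 1823.17.
Y = 1823.17 is below potential 1859; expectations adjust and SRAS shifts right until Y = 1859.
Long run: on the new AD curve, 1859 = 3564 − 10P gives P = 170.50.

Short run: P = 174.08, Y = 1823.17. Long run: P = 170.50.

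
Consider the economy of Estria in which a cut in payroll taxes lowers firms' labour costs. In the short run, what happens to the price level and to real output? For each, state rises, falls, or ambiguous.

This is a favourable supply shock: SRAS shifts right.
Moving along the downward-sloping AD curve, P falls and Y rises.

Price level: falls; output: rises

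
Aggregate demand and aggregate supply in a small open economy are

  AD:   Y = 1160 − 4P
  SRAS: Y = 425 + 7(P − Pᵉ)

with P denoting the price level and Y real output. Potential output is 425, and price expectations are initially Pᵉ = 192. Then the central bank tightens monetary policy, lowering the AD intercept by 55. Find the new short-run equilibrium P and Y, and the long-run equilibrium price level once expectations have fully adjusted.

AD shifts left: new AD is Y = 1105 − 4P. With Pᵉ = 192, SRAS is Y = 7P − 919.
Short run: 1105 − 4P = 7P − 919 gives 2024 = 11P, so P = 184 and Y = 1105 − 4·184 = 369.
Y = 369 is below potential 425; expectations adjust and SRAS shifts right until Y = 425.
Long run: on the new AD curve, 425 = 1105 − 4P gives P = 170.

Short run: P = 184, Y = 369. Long run: P = 170.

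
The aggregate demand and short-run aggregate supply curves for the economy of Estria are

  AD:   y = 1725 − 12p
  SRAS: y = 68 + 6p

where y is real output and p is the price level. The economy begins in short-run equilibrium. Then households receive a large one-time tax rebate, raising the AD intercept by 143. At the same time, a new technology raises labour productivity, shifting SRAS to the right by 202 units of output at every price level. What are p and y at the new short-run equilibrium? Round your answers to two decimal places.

After both shocks: AD is y = 1868 − 12p and SRAS is y = 270 + 6p.
Setting them equal: 1598 = 18p, so p = 88.78.
Substituting into AD, y = 802.67.

p = 88.78, y = 802.67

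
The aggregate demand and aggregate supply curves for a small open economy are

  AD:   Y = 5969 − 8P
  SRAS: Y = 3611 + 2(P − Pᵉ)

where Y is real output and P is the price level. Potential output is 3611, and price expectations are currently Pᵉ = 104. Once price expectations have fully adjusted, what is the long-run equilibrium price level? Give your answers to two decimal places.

Long-run P = 294.75

Short run: with Pᵉ = 104, SRAS is Y = 3403 + 2P. Setting AD = SRAS gives 2566 = 10P, so P = 256.60 and Y = 5969 − 8P = 3916.20.
Output 3916.20 is above potential 3611, so over time expected prices rise and SRAS shifts left until Y returns to 3611.
Long run: Y = 3611 on the AD curve gives 3611 = 5969 − 8P, so P = 294.75.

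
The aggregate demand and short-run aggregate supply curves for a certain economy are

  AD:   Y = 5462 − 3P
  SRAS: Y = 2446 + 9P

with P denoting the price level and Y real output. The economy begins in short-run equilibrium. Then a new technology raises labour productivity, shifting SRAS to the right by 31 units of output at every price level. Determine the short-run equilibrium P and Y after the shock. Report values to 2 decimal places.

P = 248.75, Y = 4715.75

This is a positive supply shock: SRAS shifts right.
New SRAS: Y = 2477 + 9P.
Set AD = SRAS: 5462 − 3P = 2477 + 9P, so 2985 = 12P and P = 248.75.
Substituting into AD, Y = 4715.75.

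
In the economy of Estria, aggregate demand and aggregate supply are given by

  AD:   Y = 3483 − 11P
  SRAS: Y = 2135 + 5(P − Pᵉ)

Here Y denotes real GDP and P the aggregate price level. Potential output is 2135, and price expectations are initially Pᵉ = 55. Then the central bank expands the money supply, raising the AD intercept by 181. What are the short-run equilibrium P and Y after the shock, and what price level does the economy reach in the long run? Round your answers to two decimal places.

Short run: P = 112.75, Y = 2423.75. Long run: P = 139.00.

AD shifts right: new AD is Y = 3664 − 11P. With Pᵉ = 55, SRAS is Y = 1860 + 5P.
Short run: 3664 − 11P = 1860 + 5P gives 1804 = 16P, so P = 112.75 and Y = 3664 − 11P = 2423.75.
Y = 2423.75 is above potential 2135; expectations adjust and SRAS shifts left until Y = 2135.
Long run: on the new AD curve, 2135 = 3664 − 11P gives P = 139.00.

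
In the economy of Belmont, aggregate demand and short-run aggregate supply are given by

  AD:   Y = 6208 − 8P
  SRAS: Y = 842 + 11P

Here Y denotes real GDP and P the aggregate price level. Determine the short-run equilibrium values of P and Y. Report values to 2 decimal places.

Set AD = SRAS: 6208 − 8P = 842 + 11P, so 5366 = 19P and P = 282.42.
Substituting into AD, Y = 6208 − 8P = 3948.63.

P = 282.42, Y = 3948.63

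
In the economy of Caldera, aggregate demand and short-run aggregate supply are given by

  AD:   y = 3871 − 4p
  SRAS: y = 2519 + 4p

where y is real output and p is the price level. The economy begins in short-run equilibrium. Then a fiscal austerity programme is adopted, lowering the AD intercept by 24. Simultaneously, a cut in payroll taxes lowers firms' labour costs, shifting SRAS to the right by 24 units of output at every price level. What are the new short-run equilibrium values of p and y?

p = 163, y = 3195

After both shocks: AD is y = 3847 − 4p and SRAS is y = 2543 + 4p.
Setting them equal: 1304 = 8p, so p = 163.
y = 3847 − 4·163 = 3195.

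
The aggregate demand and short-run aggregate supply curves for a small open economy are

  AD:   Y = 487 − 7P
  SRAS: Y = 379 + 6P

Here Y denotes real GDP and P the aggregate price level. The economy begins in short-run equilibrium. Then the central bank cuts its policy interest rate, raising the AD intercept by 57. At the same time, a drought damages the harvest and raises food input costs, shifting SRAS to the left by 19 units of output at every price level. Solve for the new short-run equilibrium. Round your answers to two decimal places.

After both shocks: AD is Y = 544 − 7P and SRAS is Y = 360 + 6P.
Setting them equal: 184 = 13P, so P = 14.15.
Substituting into AD, Y = 444.92.

P = 14.15, Y = 444.92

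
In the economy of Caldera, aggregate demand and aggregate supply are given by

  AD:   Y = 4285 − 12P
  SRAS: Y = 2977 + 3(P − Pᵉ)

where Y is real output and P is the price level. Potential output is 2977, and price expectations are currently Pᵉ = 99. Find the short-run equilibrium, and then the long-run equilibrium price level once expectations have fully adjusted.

Short run: P = 107, Y = 3001. Long run: P = 109.

Short run: with Pᵉ = 99, SRAS is Y = 2680 + 3P. Setting AD = SRAS gives 1605 = 15P, so P = 107 and Y = 4285 − 12·107 = 3001.
Output 3001 is above potential 2977, so over time expected prices rise and SRAS shifts left until Y returns to 2977.
Long run: Y = 2977 on the AD curve gives 2977 = 4285 − 12P, so P = 109.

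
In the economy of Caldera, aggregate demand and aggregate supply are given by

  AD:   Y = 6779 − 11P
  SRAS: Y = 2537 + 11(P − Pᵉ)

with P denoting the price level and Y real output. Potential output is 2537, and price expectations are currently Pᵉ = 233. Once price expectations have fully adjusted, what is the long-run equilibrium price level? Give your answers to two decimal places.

Long-run P = 385.64

Short run: with Pᵉ = 233, SRAS is Y = 11P − 26. Setting AD = SRAS gives 6805 = 22P, so P = 309.32 and Y = 6779 − 11P = 3376.50.
Output 3376.50 is above potential 2537, so over time expected prices rise and SRAS shifts left until Y returns to 2537.
Long run: Y = 2537 on the AD curve gives 2537 = 6779 − 11P, so P = 385.64.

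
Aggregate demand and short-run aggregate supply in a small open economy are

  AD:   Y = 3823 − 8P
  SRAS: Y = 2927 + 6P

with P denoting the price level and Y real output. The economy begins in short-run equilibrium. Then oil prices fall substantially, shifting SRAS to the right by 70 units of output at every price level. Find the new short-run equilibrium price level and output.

P = 59, Y = 3351

This is a positive supply shock: SRAS shifts right.
New SRAS: Y = 2997 + 6P.
Set AD = SRAS: 3823 − 8P = 2997 + 6P, so 826 = 14P and P = 59.
Y = 3823 − 8·59 = 3351.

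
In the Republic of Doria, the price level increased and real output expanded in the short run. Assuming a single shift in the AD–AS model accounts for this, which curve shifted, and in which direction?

P rose and Y rose. An AD shift moves P and Y in the same direction; an SRAS shift moves them in opposite directions.
Here P and Y moved in the same direction, so the AD curve shifted.
Since Y rose, AD shifted right.

AD shifted right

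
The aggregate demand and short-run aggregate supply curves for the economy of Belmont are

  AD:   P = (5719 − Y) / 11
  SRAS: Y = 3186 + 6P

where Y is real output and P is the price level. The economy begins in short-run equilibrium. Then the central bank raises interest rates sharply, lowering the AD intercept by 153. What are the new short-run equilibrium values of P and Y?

This is a negative demand shock: AD shifts left.
New AD: Y = 5566 − 11P.
Set AD = SRAS: 5566 − 11P = 3186 + 6P, so 2380 = 17P and P = 140.
Y = 5566 − 11·140 = 4026.

P = 140, Y = 4026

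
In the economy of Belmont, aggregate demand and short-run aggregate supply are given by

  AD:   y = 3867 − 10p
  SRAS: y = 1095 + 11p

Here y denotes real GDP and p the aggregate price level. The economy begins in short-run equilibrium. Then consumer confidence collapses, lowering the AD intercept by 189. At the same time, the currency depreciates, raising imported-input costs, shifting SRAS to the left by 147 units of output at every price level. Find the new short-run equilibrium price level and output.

p = 130, y = 2378

After both shocks: AD is y = 3678 − 10p and SRAS is y = 948 + 11p.
Setting them equal: 2730 = 21p, so p = 130.
y = 3678 − 10·130 = 2378.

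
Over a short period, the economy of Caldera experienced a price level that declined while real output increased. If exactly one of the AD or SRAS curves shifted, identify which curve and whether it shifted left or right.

SRAS shifted right

P fell and Y rose. An AD shift moves P and Y in the same direction; an SRAS shift moves them in opposite directions.
Here P and Y moved in opposite directions, so the SRAS curve shifted.
Since Y rose, SRAS shifted right.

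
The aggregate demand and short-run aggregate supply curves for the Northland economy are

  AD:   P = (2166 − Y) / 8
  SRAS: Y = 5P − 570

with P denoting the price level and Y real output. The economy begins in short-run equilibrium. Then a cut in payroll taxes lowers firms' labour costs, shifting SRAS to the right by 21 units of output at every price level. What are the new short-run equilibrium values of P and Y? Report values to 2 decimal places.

This is a positive supply shock: SRAS shifts right.
New SRAS: Y = 5P − 549.
Set AD = SRAS: 2166 − 8P = 5P − 549, so 2715 = 13P and P = 208.85.
Substituting into AD, Y = 495.23.

P = 208.85, Y = 495.23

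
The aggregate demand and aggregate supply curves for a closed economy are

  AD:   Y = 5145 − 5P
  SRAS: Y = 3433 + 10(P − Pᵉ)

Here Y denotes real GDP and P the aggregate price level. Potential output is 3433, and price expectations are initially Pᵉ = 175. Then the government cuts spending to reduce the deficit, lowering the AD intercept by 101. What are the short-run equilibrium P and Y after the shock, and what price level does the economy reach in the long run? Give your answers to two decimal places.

Short run: P = 224.07, Y = 3923.67. Long run: P = 322.20.

AD shifts left: new AD is Y = 5044 − 5P. With Pᵉ = 175, SRAS is Y = 1683 + 10P.
Short run: 5044 − 5P = 1683 + 10P gives 3361 = 15P, so P = 224.07 and Y = 5044 − 5P = 3923.67.
Y = 3923.67 is above potential 3433; expectations adjust and SRAS shifts left until Y = 3433.
Long run: on the new AD curve, 3433 = 5044 − 5P gives P = 322.20.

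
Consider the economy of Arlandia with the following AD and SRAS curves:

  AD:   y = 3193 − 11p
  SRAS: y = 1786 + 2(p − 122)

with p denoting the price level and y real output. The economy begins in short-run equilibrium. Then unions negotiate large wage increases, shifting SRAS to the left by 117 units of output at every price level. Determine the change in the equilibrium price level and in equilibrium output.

Δp = +9, Δy = -99

This is a negative supply shock: SRAS shifts left.
New SRAS: y = 1425 + 2p.
Set AD = SRAS: 3193 − 11p = 1425 + 2p, so 1768 = 13p and p = 136.
y = 3193 − 11·136 = 1697.
Initially p = 127, y = 1796, so Δp = +9 and Δy = -99.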